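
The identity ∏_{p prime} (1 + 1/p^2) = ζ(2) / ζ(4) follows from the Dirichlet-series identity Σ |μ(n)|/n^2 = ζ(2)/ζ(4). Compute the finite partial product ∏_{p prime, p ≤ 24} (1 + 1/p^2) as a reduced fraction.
∏ = 3394003400000/2252055594789

The primes p ≤ 24 are [2, 3, 5, 7, 11, 13, 17, 19, 23]. For each, (1 + 1/p^2) = (p^2 + 1)/p^2. Multiplying these fractions over p ∈ [2, 3, 5, 7, 11, 13, 17, 19, 23] gives 3394003400000/2252055594789. (In the limit P → ∞ this tends to ζ(2)/ζ(4).)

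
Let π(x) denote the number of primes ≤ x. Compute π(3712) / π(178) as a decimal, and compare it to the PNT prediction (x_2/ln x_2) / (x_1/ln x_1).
π(3712)/π(178) = 518/40 ≈ 12.9500;  PNT prediction ≈ 13.1471.

π(178) = 40 and π(3712) = 518, so π(3712)/π(178) ≈ 12.9500. The PNT-predicted ratio is (3712/ln(3712)) / (178/ln(178)) ≈ 13.1471. The two agree to within a few percent, as expected.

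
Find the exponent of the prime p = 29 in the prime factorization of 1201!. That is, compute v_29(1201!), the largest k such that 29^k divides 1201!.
v_29(1201!) = 42

Legendre's formula: v_p(n!) = Σ_{k ≥ 1} ⌊n / p^k⌋. For p = 29, n = 1201, the terms are:
  ⌊1201/29^1⌋ = ⌊1201/29⌋ = 41
  ⌊1201/29^2⌋ = ⌊1201/841⌋ = 1
(the next term ⌊1201/29^3⌋ = 0, terminating the sum). Summing: v_29(1201!) = 41 + 1 = 42.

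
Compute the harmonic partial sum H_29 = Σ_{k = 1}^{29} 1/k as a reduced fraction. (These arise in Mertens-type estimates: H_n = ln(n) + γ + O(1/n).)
H_29 = 9227046511387/2329089562800

Direct summation: H_29 = 1 + 1/2 + ... + 1/29. The least common denominator is lcm(1, ..., 29) = 2329089562800; over this denominator the numerator is 2329089562800 + 1164544781400 + 776363187600 + 582272390700 + 465817912560 + 388181593800 + 332727080400 + 291136195350 + 258787729200 + 232908956280 + 211735414800 + 194090796900 + 179160735600 + 166363540200 + 155272637520 + 145568097675 + 137005268400 + 129393864600 + 122583661200 + 116454478140 + 110909026800 + 105867707400 + 101264763600 + 97045398450 + 93163582512 + 89580367800 + 86262576400 + 83181770100 + 80313433200 = 9227046511387, so H_29 = 9227046511387/2329089562800 (already in lowest terms) ≈ 3.96165. (The PNT-adjacent estimate ln(29) + γ ≈ 3.94451 matches within O(1/n).)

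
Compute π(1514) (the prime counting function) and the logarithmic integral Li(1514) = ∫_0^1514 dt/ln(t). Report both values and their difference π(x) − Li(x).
π(1514) = 240;  Li(1514) ≈ 249.73;  π(x) − Li(x) ≈ -9.73.

Direct count of primes ≤ 1514 gives π(1514) = 240. Numerical evaluation of the logarithmic integral gives Li(1514) ≈ 249.73. The difference π(x) − Li(x) ≈ -9.73 is typically negative for small/moderate x (Li(x) overestimates), though Littlewood's theorem shows this sign changes infinitely often.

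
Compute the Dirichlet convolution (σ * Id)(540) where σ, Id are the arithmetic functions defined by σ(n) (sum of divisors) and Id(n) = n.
(σ * Id)(540) = 26554

Divisors of 540: [1, 2, 3, 4, 5, 6, 9, 10, 12, 15, 18, 20, 27, 30, 36, 45, 54, 60, 90, 108, 135, 180, 270, 540]. For each d | 540:
  d = 1: σ(1) · Id(540/1) = 1 · 540 = 540
  d = 2: σ(2) · Id(540/2) = 3 · 270 = 810
  d = 3: σ(3) · Id(540/3) = 4 · 180 = 720
  d = 4: σ(4) · Id(540/4) = 7 · 135 = 945
  d = 5: σ(5) · Id(540/5) = 6 · 108 = 648
  d = 6: σ(6) · Id(540/6) = 12 · 90 = 1080
  d = 9: σ(9) · Id(540/9) = 13 · 60 = 780
  d = 10: σ(10) · Id(540/10) = 18 · 54 = 972
  d = 12: σ(12) · Id(540/12) = 28 · 45 = 1260
  d = 15: σ(15) · Id(540/15) = 24 · 36 = 864
  d = 18: σ(18) · Id(540/18) = 39 · 30 = 1170
  d = 20: σ(20) · Id(540/20) = 42 · 27 = 1134
  d = 27: σ(27) · Id(540/27) = 40 · 20 = 800
  d = 30: σ(30) · Id(540/30) = 72 · 18 = 1296
  d = 36: σ(36) · Id(540/36) = 91 · 15 = 1365
  d = 45: σ(45) · Id(540/45) = 78 · 12 = 936
  d = 54: σ(54) · Id(540/54) = 120 · 10 = 1200
  d = 60: σ(60) · Id(540/60) = 168 · 9 = 1512
  d = 90: σ(90) · Id(540/90) = 234 · 6 = 1404
  d = 108: σ(108) · Id(540/108) = 280 · 5 = 1400
  d = 135: σ(135) · Id(540/135) = 240 · 4 = 960
  d = 180: σ(180) · Id(540/180) = 546 · 3 = 1638
  d = 270: σ(270) · Id(540/270) = 720 · 2 = 1440
  d = 540: σ(540) · Id(540/540) = 1680 · 1 = 1680
Summing: (σ * Id)(540) = 540 + 810 + 720 + 945 + 648 + 1080 + 780 + 972 + 1260 + 864 + 1170 + 1134 + 800 + 1296 + 1365 + 936 + 1200 + 1512 + 1404 + 1400 + 960 + 1638 + 1440 + 1680 = 26554.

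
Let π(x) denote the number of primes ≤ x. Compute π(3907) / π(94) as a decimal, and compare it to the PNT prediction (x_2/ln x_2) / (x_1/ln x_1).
π(3907)/π(94) = 540/24 ≈ 22.5000;  PNT prediction ≈ 22.8325.

π(94) = 24 and π(3907) = 540, so π(3907)/π(94) ≈ 22.5000. The PNT-predicted ratio is (3907/ln(3907)) / (94/ln(94)) ≈ 22.8325. The two agree to within a few percent, as expected.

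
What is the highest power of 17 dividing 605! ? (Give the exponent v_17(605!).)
v_17(605!) = 37

Legendre's formula: v_p(n!) = Σ_{k ≥ 1} ⌊n / p^k⌋. For p = 17, n = 605, the terms are:
  ⌊605/17^1⌋ = ⌊605/17⌋ = 35
  ⌊605/17^2⌋ = ⌊605/289⌋ = 2
(the next term ⌊605/17^3⌋ = 0, terminating the sum). Summing: v_17(605!) = 35 + 2 = 37.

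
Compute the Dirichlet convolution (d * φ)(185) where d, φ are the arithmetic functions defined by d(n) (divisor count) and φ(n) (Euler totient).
(d * φ)(185) = 228

Divisors of 185: [1, 5, 37, 185]. For each d | 185:
  d = 1: d(1) · φ(185/1) = 1 · 144 = 144
  d = 5: d(5) · φ(185/5) = 2 · 36 = 72
  d = 37: d(37) · φ(185/37) = 2 · 4 = 8
  d = 185: d(185) · φ(185/185) = 4 · 1 = 4
Summing: (d * φ)(185) = 144 + 72 + 8 + 4 = 228.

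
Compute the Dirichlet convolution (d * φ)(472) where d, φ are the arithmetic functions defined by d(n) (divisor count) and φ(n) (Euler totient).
(d * φ)(472) = 900

Divisors of 472: [1, 2, 4, 8, 59, 118, 236, 472]. For each d | 472:
  d = 1: d(1) · φ(472/1) = 1 · 232 = 232
  d = 2: d(2) · φ(472/2) = 2 · 116 = 232
  d = 4: d(4) · φ(472/4) = 3 · 58 = 174
  d = 8: d(8) · φ(472/8) = 4 · 58 = 232
  d = 59: d(59) · φ(472/59) = 2 · 4 = 8
  d = 118: d(118) · φ(472/118) = 4 · 2 = 8
  d = 236: d(236) · φ(472/236) = 6 · 1 = 6
  d = 472: d(472) · φ(472/472) = 8 · 1 = 8
Summing: (d * φ)(472) = 232 + 232 + 174 + 232 + 8 + 8 + 6 + 8 = 900.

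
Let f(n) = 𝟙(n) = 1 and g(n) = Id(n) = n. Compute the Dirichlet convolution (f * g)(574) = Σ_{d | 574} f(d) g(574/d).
(𝟙 * Id)(574) = 1008

Divisors of 574: [1, 2, 7, 14, 41, 82, 287, 574]. For each d | 574:
  d = 1: 𝟙(1) · Id(574/1) = 1 · 574 = 574
  d = 2: 𝟙(2) · Id(574/2) = 1 · 287 = 287
  d = 7: 𝟙(7) · Id(574/7) = 1 · 82 = 82
  d = 14: 𝟙(14) · Id(574/14) = 1 · 41 = 41
  d = 41: 𝟙(41) · Id(574/41) = 1 · 14 = 14
  d = 82: 𝟙(82) · Id(574/82) = 1 · 7 = 7
  d = 287: 𝟙(287) · Id(574/287) = 1 · 2 = 2
  d = 574: 𝟙(574) · Id(574/574) = 1 · 1 = 1
Summing: (𝟙 * Id)(574) = 574 + 287 + 82 + 41 + 14 + 7 + 2 + 1 = 1008.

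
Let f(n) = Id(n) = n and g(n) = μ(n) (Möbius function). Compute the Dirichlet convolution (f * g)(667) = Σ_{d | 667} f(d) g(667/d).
(Id * μ)(667) = 616

Divisors of 667: [1, 23, 29, 667]. For each d | 667:
  d = 1: Id(1) · μ(667/1) = 1 · 1 = 1
  d = 23: Id(23) · μ(667/23) = 23 · -1 = -23
  d = 29: Id(29) · μ(667/29) = 29 · -1 = -29
  d = 667: Id(667) · μ(667/667) = 667 · 1 = 667
Summing: (Id * μ)(667) = 1 + -23 + -29 + 667 = 616.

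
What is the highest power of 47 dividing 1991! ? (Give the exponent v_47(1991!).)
v_47(1991!) = 42

Legendre's formula: v_p(n!) = Σ_{k ≥ 1} ⌊n / p^k⌋. For p = 47, n = 1991, the terms are:
  ⌊1991/47^1⌋ = ⌊1991/47⌋ = 42
(the next term ⌊1991/47^2⌋ = 0, terminating the sum). Summing: v_47(1991!) = 42 = 42.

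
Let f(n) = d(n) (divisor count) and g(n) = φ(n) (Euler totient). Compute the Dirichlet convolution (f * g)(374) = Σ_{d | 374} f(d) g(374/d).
(d * φ)(374) = 648

Divisors of 374: [1, 2, 11, 17, 22, 34, 187, 374]. For each d | 374:
  d = 1: d(1) · φ(374/1) = 1 · 160 = 160
  d = 2: d(2) · φ(374/2) = 2 · 160 = 320
  d = 11: d(11) · φ(374/11) = 2 · 16 = 32
  d = 17: d(17) · φ(374/17) = 2 · 10 = 20
  d = 22: d(22) · φ(374/22) = 4 · 16 = 64
  d = 34: d(34) · φ(374/34) = 4 · 10 = 40
  d = 187: d(187) · φ(374/187) = 4 · 1 = 4
  d = 374: d(374) · φ(374/374) = 8 · 1 = 8
Summing: (d * φ)(374) = 160 + 320 + 32 + 20 + 64 + 40 + 4 + 8 = 648.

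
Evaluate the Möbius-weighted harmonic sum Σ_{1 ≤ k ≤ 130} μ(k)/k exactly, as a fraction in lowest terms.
Σ μ(k)/k = -2045175533356853827340059964229935649243392971/4014476939333036189094441199026045136645885247730

Values of μ(k) for 1 ≤ k ≤ 130: μ(1) = 1, μ(2) = -1, μ(3) = -1, μ(5) = -1, μ(6) = 1, μ(7) = -1, μ(10) = 1, μ(11) = -1, μ(13) = -1, μ(14) = 1, μ(15) = 1, μ(17) = -1, μ(19) = -1, μ(21) = 1, μ(22) = 1, μ(23) = -1, μ(26) = 1, μ(29) = -1, μ(30) = -1, μ(31) = -1, μ(33) = 1, μ(34) = 1, μ(35) = 1, μ(37) = -1, μ(38) = 1, μ(39) = 1, μ(41) = -1, μ(42) = -1, μ(43) = -1, μ(46) = 1, μ(47) = -1, μ(51) = 1, μ(53) = -1, μ(55) = 1, μ(57) = 1, μ(58) = 1, μ(59) = -1, μ(61) = -1, μ(62) = 1, μ(65) = 1, μ(66) = -1, μ(67) = -1, μ(69) = 1, μ(70) = -1, μ(71) = -1, μ(73) = -1, μ(74) = 1, μ(77) = 1, μ(78) = -1, μ(79) = -1, μ(82) = 1, μ(83) = -1, μ(85) = 1, μ(86) = 1, μ(87) = 1, μ(89) = -1, μ(91) = 1, μ(93) = 1, μ(94) = 1, μ(95) = 1, μ(97) = -1, μ(101) = -1, μ(102) = -1, μ(103) = -1, μ(105) = -1, μ(106) = 1, μ(107) = -1, μ(109) = -1, μ(110) = -1, μ(111) = 1, μ(113) = -1, μ(114) = -1, μ(115) = 1, μ(118) = 1, μ(119) = 1, μ(122) = 1, μ(123) = 1, μ(127) = -1, μ(129) = 1, μ(130) = -1, with μ = 0 on non-squarefree integers. Summing μ(k)/k for k where μ(k) ≠ 0 gives -2045175533356853827340059964229935649243392971/4014476939333036189094441199026045136645885247730 ≈ -0.0005. (PNT ⟺ this sum → 0 as n → ∞.)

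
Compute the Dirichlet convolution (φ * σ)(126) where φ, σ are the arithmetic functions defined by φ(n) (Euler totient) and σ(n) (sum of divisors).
(φ * σ)(126) = 1512

Divisors of 126: [1, 2, 3, 6, 7, 9, 14, 18, 21, 42, 63, 126]. For each d | 126:
  d = 1: φ(1) · σ(126/1) = 1 · 312 = 312
  d = 2: φ(2) · σ(126/2) = 1 · 104 = 104
  d = 3: φ(3) · σ(126/3) = 2 · 96 = 192
  d = 6: φ(6) · σ(126/6) = 2 · 32 = 64
  d = 7: φ(7) · σ(126/7) = 6 · 39 = 234
  d = 9: φ(9) · σ(126/9) = 6 · 24 = 144
  d = 14: φ(14) · σ(126/14) = 6 · 13 = 78
  d = 18: φ(18) · σ(126/18) = 6 · 8 = 48
  d = 21: φ(21) · σ(126/21) = 12 · 12 = 144
  d = 42: φ(42) · σ(126/42) = 12 · 4 = 48
  d = 63: φ(63) · σ(126/63) = 36 · 3 = 108
  d = 126: φ(126) · σ(126/126) = 36 · 1 = 36
Summing: (φ * σ)(126) = 312 + 104 + 192 + 64 + 234 + 144 + 78 + 48 + 144 + 48 + 108 + 36 = 1512.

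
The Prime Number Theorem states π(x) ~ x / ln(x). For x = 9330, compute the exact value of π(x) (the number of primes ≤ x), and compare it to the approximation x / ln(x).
π(9330) = 1154;  x/ln(x) ≈ 1020.68;  relative error ≈ 11.55%.

Directly count primes up to 9330: π(9330) = 1154. The PNT approximation gives 9330/ln(9330) ≈ 9330/9.14099 ≈ 1020.68. Relative error (π(x) − x/ln(x)) / π(x) ≈ 11.55%; the approximation is known to undercount slightly (Li(x) is a better estimate).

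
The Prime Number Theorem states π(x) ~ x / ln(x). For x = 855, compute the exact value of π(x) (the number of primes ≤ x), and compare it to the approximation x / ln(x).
π(855) = 147;  x/ln(x) ≈ 126.65;  relative error ≈ 13.85%.

Directly count primes up to 855: π(855) = 147. The PNT approximation gives 855/ln(855) ≈ 855/6.75110 ≈ 126.65. Relative error (π(x) − x/ln(x)) / π(x) ≈ 13.85%; the approximation is known to undercount slightly (Li(x) is a better estimate).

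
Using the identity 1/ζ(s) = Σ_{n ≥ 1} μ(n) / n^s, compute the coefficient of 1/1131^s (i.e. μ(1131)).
μ(1131) = -1

Factor n = 1131 = 3 · 13 · 29. μ(n) = 0 if any exponent ≥ 2 (not squarefree); otherwise μ(n) = (−1)^{ω(n)} where ω(n) is the number of distinct prime factors. Applying: μ(1131) = -1.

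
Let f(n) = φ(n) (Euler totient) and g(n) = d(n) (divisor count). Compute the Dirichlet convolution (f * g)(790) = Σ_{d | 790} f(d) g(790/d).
(φ * d)(790) = 1440

Divisors of 790: [1, 2, 5, 10, 79, 158, 395, 790]. For each d | 790:
  d = 1: φ(1) · d(790/1) = 1 · 8 = 8
  d = 2: φ(2) · d(790/2) = 1 · 4 = 4
  d = 5: φ(5) · d(790/5) = 4 · 4 = 16
  d = 10: φ(10) · d(790/10) = 4 · 2 = 8
  d = 79: φ(79) · d(790/79) = 78 · 4 = 312
  d = 158: φ(158) · d(790/158) = 78 · 2 = 156
  d = 395: φ(395) · d(790/395) = 312 · 2 = 624
  d = 790: φ(790) · d(790/790) = 312 · 1 = 312
Summing: (φ * d)(790) = 8 + 4 + 16 + 8 + 312 + 156 + 624 + 312 = 1440.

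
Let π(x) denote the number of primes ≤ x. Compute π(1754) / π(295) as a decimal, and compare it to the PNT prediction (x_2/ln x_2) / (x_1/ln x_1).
π(1754)/π(295) = 273/62 ≈ 4.4032;  PNT prediction ≈ 4.5268.

π(295) = 62 and π(1754) = 273, so π(1754)/π(295) ≈ 4.4032. The PNT-predicted ratio is (1754/ln(1754)) / (295/ln(295)) ≈ 4.5268. The two agree to within a few percent, as expected.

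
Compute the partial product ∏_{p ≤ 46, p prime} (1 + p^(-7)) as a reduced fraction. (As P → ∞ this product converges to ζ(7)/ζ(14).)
∏ = 520809220089538061022644224225580227698833285987386472597926245148089867161153104280287356125184/516528479137134655019209847872578550121603875954111837055841148542846145248143400719531810009375

The primes p ≤ 46 are [2, 3, 5, 7, 11, 13, 17, 19, 23, 29, 31, 37, 41, 43]. For each, (1 + 1/p^7) = (p^7 + 1)/p^7. Multiplying these fractions over p ∈ [2, 3, 5, 7, 11, 13, 17, 19, 23, 29, 31, 37, 41, 43] gives 520809220089538061022644224225580227698833285987386472597926245148089867161153104280287356125184/516528479137134655019209847872578550121603875954111837055841148542846145248143400719531810009375. (In the limit P → ∞ this tends to ζ(7)/ζ(14).)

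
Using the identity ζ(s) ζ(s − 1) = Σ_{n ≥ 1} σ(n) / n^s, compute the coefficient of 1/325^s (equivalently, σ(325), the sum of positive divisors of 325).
σ(325) = 434

In the product (Σ m^0/m^s)(Σ k / k^s) = Σ (Σ_{d | n} d) / n^s, the coefficient of 1/n^s is σ(n) = Σ_{d | n} d. For n = 325, divisors are [1, 5, 13, 25, 65, 325]; summing: σ(325) = 434.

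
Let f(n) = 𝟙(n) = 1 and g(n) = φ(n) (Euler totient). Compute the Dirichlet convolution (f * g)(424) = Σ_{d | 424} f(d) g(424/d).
(𝟙 * φ)(424) = 424

Divisors of 424: [1, 2, 4, 8, 53, 106, 212, 424]. For each d | 424:
  d = 1: 𝟙(1) · φ(424/1) = 1 · 208 = 208
  d = 2: 𝟙(2) · φ(424/2) = 1 · 104 = 104
  d = 4: 𝟙(4) · φ(424/4) = 1 · 52 = 52
  d = 8: 𝟙(8) · φ(424/8) = 1 · 52 = 52
  d = 53: 𝟙(53) · φ(424/53) = 1 · 4 = 4
  d = 106: 𝟙(106) · φ(424/106) = 1 · 2 = 2
  d = 212: 𝟙(212) · φ(424/212) = 1 · 1 = 1
  d = 424: 𝟙(424) · φ(424/424) = 1 · 1 = 1
Summing: (𝟙 * φ)(424) = 208 + 104 + 52 + 52 + 4 + 2 + 1 + 1 = 424.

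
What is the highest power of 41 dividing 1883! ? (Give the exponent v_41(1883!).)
v_41(1883!) = 46

Legendre's formula: v_p(n!) = Σ_{k ≥ 1} ⌊n / p^k⌋. For p = 41, n = 1883, the terms are:
  ⌊1883/41^1⌋ = ⌊1883/41⌋ = 45
  ⌊1883/41^2⌋ = ⌊1883/1681⌋ = 1
(the next term ⌊1883/41^3⌋ = 0, terminating the sum). Summing: v_41(1883!) = 45 + 1 = 46.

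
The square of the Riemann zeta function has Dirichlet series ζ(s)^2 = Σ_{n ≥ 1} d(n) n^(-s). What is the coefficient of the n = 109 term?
d(109) = 2

ζ(s)^2 = (Σ 1/m^s)(Σ 1/k^s). The coefficient of 1/n^s in the product is the number of ordered pairs (m, k) with mk = n, which equals d(n). For n = 109, divisors are [1, 109], so d(109) = 2.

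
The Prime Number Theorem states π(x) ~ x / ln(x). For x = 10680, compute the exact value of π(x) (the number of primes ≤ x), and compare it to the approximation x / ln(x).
π(10680) = 1302;  x/ln(x) ≈ 1151.34;  relative error ≈ 11.57%.

Directly count primes up to 10680: π(10680) = 1302. The PNT approximation gives 10680/ln(10680) ≈ 10680/9.27613 ≈ 1151.34. Relative error (π(x) − x/ln(x)) / π(x) ≈ 11.57%; the approximation is known to undercount slightly (Li(x) is a better estimate).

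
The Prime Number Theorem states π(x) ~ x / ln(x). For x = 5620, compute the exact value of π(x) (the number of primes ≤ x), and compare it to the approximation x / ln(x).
π(5620) = 738;  x/ln(x) ≈ 650.91;  relative error ≈ 11.80%.

Directly count primes up to 5620: π(5620) = 738. The PNT approximation gives 5620/ln(5620) ≈ 5620/8.63409 ≈ 650.91. Relative error (π(x) − x/ln(x)) / π(x) ≈ 11.80%; the approximation is known to undercount slightly (Li(x) is a better estimate).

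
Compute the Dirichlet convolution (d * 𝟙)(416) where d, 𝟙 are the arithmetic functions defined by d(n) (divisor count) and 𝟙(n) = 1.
(d * 𝟙)(416) = 63

Divisors of 416: [1, 2, 4, 8, 13, 16, 26, 32, 52, 104, 208, 416]. For each d | 416:
  d = 1: d(1) · 𝟙(416/1) = 1 · 1 = 1
  d = 2: d(2) · 𝟙(416/2) = 2 · 1 = 2
  d = 4: d(4) · 𝟙(416/4) = 3 · 1 = 3
  d = 8: d(8) · 𝟙(416/8) = 4 · 1 = 4
  d = 13: d(13) · 𝟙(416/13) = 2 · 1 = 2
  d = 16: d(16) · 𝟙(416/16) = 5 · 1 = 5
  d = 26: d(26) · 𝟙(416/26) = 4 · 1 = 4
  d = 32: d(32) · 𝟙(416/32) = 6 · 1 = 6
  d = 52: d(52) · 𝟙(416/52) = 6 · 1 = 6
  d = 104: d(104) · 𝟙(416/104) = 8 · 1 = 8
  d = 208: d(208) · 𝟙(416/208) = 10 · 1 = 10
  d = 416: d(416) · 𝟙(416/416) = 12 · 1 = 12
Summing: (d * 𝟙)(416) = 1 + 2 + 3 + 4 + 2 + 5 + 4 + 6 + 6 + 8 + 10 + 12 = 63.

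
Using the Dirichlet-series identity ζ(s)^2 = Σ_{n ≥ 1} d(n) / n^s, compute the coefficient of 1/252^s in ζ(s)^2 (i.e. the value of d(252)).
d(252) = 18

ζ(s)^2 = (Σ 1/m^s)(Σ 1/k^s). The coefficient of 1/n^s in the product is the number of ordered pairs (m, k) with mk = n, which equals d(n). For n = 252, divisors are [1, 2, 3, 4, 6, 7, 9, 12, 14, 18, 21, 28, 36, 42, 63, 84, 126, 252], so d(252) = 18.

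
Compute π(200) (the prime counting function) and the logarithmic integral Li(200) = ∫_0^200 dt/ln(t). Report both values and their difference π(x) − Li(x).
π(200) = 46;  Li(200) ≈ 50.19;  π(x) − Li(x) ≈ -4.19.

Direct count of primes ≤ 200 gives π(200) = 46. Numerical evaluation of the logarithmic integral gives Li(200) ≈ 50.19. The difference π(x) − Li(x) ≈ -4.19 is typically negative for small/moderate x (Li(x) overestimates), though Littlewood's theorem shows this sign changes infinitely often.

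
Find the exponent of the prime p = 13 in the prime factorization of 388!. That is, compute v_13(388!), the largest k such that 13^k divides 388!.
v_13(388!) = 31

Legendre's formula: v_p(n!) = Σ_{k ≥ 1} ⌊n / p^k⌋. For p = 13, n = 388, the terms are:
  ⌊388/13^1⌋ = ⌊388/13⌋ = 29
  ⌊388/13^2⌋ = ⌊388/169⌋ = 2
(the next term ⌊388/13^3⌋ = 0, terminating the sum). Summing: v_13(388!) = 29 + 2 = 31.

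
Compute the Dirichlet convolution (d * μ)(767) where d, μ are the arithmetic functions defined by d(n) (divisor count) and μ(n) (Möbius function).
(d * μ)(767) = 1

Divisors of 767: [1, 13, 59, 767]. For each d | 767:
  d = 1: d(1) · μ(767/1) = 1 · 1 = 1
  d = 13: d(13) · μ(767/13) = 2 · -1 = -2
  d = 59: d(59) · μ(767/59) = 2 · -1 = -2
  d = 767: d(767) · μ(767/767) = 4 · 1 = 4
Summing: (d * μ)(767) = 1 + -2 + -2 + 4 = 1.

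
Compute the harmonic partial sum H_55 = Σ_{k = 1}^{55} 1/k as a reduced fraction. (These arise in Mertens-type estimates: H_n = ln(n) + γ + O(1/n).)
H_55 = 251499286680120823312889/54749786241679275146400

Direct summation: H_55 = 1 + 1/2 + ... + 1/55. The least common denominator is lcm(1, ..., 55) = 164249358725037825439200; over this denominator the numerator is 164249358725037825439200 + 82124679362518912719600 + 54749786241679275146400 + 41062339681259456359800 + 32849871745007565087840 + 27374893120839637573200 + 23464194103576832205600 + 20531169840629728179900 + 18249928747226425048800 + 16424935872503782543920 + 14931759884094347767200 + 13687446560419818786600 + 12634566055772140418400 + 11732097051788416102800 + 10949957248335855029280 + 10265584920314864089950 + 9661726983825754437600 + 9124964373613212524400 + 8644703090791464496800 + 8212467936251891271960 + 7821398034525610735200 + 7465879942047173883600 + 7141276466305992410400 + 6843723280209909393300 + 6569974349001513017568 + 6317283027886070209200 + 6083309582408808349600 + 5866048525894208051400 + 5663770990518545704800 + 5474978624167927514640 + 5298366410485091143200 + 5132792460157432044975 + 4977253294698115922400 + 4830863491912877218800 + 4692838820715366441120 + 4562482186806606262200 + 4439171857433454741600 + 4322351545395732248400 + 4211522018590713472800 + 4106233968125945635980 + 4006081920122873791200 + 3910699017262805367600 + 3819752528489251754400 + 3732939971023586941800 + 3649985749445285009760 + 3570638233152996205200 + 3494667206915698413600 + 3421861640104954696650 + 3352027729082404600800 + 3284987174500756508784 + 3220575661275251479200 + 3158641513943035104600 + 3099044504245996706400 + 3041654791204404174800 + 2986351976818869553440 = 754497860040362469938667, so H_55 = 754497860040362469938667/164249358725037825439200; reducing by gcd(754497860040362469938667, 164249358725037825439200) = 3 gives 251499286680120823312889/54749786241679275146400 ≈ 4.59361. (The PNT-adjacent estimate ln(55) + γ ≈ 4.58455 matches within O(1/n).)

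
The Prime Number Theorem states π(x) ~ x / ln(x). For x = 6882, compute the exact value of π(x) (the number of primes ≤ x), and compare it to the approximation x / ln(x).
π(6882) = 885;  x/ln(x) ≈ 778.80;  relative error ≈ 12.00%.

Directly count primes up to 6882: π(6882) = 885. The PNT approximation gives 6882/ln(6882) ≈ 6882/8.83666 ≈ 778.80. Relative error (π(x) − x/ln(x)) / π(x) ≈ 12.00%; the approximation is known to undercount slightly (Li(x) is a better estimate).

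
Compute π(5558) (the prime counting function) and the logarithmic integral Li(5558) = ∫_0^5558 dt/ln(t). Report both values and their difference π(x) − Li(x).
π(5558) = 733;  Li(5558) ≈ 749.38;  π(x) − Li(x) ≈ -16.38.

Direct count of primes ≤ 5558 gives π(5558) = 733. Numerical evaluation of the logarithmic integral gives Li(5558) ≈ 749.38. The difference π(x) − Li(x) ≈ -16.38 is typically negative for small/moderate x (Li(x) overestimates), though Littlewood's theorem shows this sign changes infinitely often.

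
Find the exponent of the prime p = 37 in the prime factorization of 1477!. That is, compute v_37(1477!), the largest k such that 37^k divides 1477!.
v_37(1477!) = 40

Legendre's formula: v_p(n!) = Σ_{k ≥ 1} ⌊n / p^k⌋. For p = 37, n = 1477, the terms are:
  ⌊1477/37^1⌋ = ⌊1477/37⌋ = 39
  ⌊1477/37^2⌋ = ⌊1477/1369⌋ = 1
(the next term ⌊1477/37^3⌋ = 0, terminating the sum). Summing: v_37(1477!) = 39 + 1 = 40.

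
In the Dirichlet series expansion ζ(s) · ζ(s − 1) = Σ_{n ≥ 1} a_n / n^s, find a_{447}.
σ(447) = 600

In the product (Σ m^0/m^s)(Σ k / k^s) = Σ (Σ_{d | n} d) / n^s, the coefficient of 1/n^s is σ(n) = Σ_{d | n} d. For n = 447, divisors are [1, 3, 149, 447]; summing: σ(447) = 600.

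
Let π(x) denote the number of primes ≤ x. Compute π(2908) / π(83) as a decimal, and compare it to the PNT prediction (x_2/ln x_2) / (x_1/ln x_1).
π(2908)/π(83) = 420/23 ≈ 18.2609;  PNT prediction ≈ 19.4125.

π(83) = 23 and π(2908) = 420, so π(2908)/π(83) ≈ 18.2609. The PNT-predicted ratio is (2908/ln(2908)) / (83/ln(83)) ≈ 19.4125. The two agree to within a few percent, as expected.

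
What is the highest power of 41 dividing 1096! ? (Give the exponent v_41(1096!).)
v_41(1096!) = 26

Legendre's formula: v_p(n!) = Σ_{k ≥ 1} ⌊n / p^k⌋. For p = 41, n = 1096, the terms are:
  ⌊1096/41^1⌋ = ⌊1096/41⌋ = 26
(the next term ⌊1096/41^2⌋ = 0, terminating the sum). Summing: v_41(1096!) = 26 = 26.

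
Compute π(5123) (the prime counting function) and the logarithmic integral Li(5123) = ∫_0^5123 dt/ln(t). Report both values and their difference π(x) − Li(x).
π(5123) = 685;  Li(5123) ≈ 698.70;  π(x) − Li(x) ≈ -13.70.

Direct count of primes ≤ 5123 gives π(5123) = 685. Numerical evaluation of the logarithmic integral gives Li(5123) ≈ 698.70. The difference π(x) − Li(x) ≈ -13.70 is typically negative for small/moderate x (Li(x) overestimates), though Littlewood's theorem shows this sign changes infinitely often.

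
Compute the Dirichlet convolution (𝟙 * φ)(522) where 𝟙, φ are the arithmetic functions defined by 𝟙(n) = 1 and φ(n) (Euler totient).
(𝟙 * φ)(522) = 522

Divisors of 522: [1, 2, 3, 6, 9, 18, 29, 58, 87, 174, 261, 522]. For each d | 522:
  d = 1: 𝟙(1) · φ(522/1) = 1 · 168 = 168
  d = 2: 𝟙(2) · φ(522/2) = 1 · 168 = 168
  d = 3: 𝟙(3) · φ(522/3) = 1 · 56 = 56
  d = 6: 𝟙(6) · φ(522/6) = 1 · 56 = 56
  d = 9: 𝟙(9) · φ(522/9) = 1 · 28 = 28
  d = 18: 𝟙(18) · φ(522/18) = 1 · 28 = 28
  d = 29: 𝟙(29) · φ(522/29) = 1 · 6 = 6
  d = 58: 𝟙(58) · φ(522/58) = 1 · 6 = 6
  d = 87: 𝟙(87) · φ(522/87) = 1 · 2 = 2
  d = 174: 𝟙(174) · φ(522/174) = 1 · 2 = 2
  d = 261: 𝟙(261) · φ(522/261) = 1 · 1 = 1
  d = 522: 𝟙(522) · φ(522/522) = 1 · 1 = 1
Summing: (𝟙 * φ)(522) = 168 + 168 + 56 + 56 + 28 + 28 + 6 + 6 + 2 + 2 + 1 + 1 = 522.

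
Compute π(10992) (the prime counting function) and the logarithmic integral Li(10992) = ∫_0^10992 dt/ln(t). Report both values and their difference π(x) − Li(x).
π(10992) = 1334;  Li(10992) ≈ 1353.28;  π(x) − Li(x) ≈ -19.28.

Direct count of primes ≤ 10992 gives π(10992) = 1334. Numerical evaluation of the logarithmic integral gives Li(10992) ≈ 1353.28. The difference π(x) − Li(x) ≈ -19.28 is typically negative for small/moderate x (Li(x) overestimates), though Littlewood's theorem shows this sign changes infinitely often.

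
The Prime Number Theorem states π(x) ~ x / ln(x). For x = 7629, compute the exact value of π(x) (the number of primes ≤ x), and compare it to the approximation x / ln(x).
π(7629) = 968;  x/ln(x) ≈ 853.38;  relative error ≈ 11.84%.

Directly count primes up to 7629: π(7629) = 968. The PNT approximation gives 7629/ln(7629) ≈ 7629/8.93971 ≈ 853.38. Relative error (π(x) − x/ln(x)) / π(x) ≈ 11.84%; the approximation is known to undercount slightly (Li(x) is a better estimate).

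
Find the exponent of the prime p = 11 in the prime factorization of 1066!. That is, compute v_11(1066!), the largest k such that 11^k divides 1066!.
v_11(1066!) = 104

Legendre's formula: v_p(n!) = Σ_{k ≥ 1} ⌊n / p^k⌋. For p = 11, n = 1066, the terms are:
  ⌊1066/11^1⌋ = ⌊1066/11⌋ = 96
  ⌊1066/11^2⌋ = ⌊1066/121⌋ = 8
(the next term ⌊1066/11^3⌋ = 0, terminating the sum). Summing: v_11(1066!) = 96 + 8 = 104.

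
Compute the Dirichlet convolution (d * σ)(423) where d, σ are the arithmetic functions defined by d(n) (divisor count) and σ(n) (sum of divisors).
(d * σ)(423) = 1200

Divisors of 423: [1, 3, 9, 47, 141, 423]. For each d | 423:
  d = 1: d(1) · σ(423/1) = 1 · 624 = 624
  d = 3: d(3) · σ(423/3) = 2 · 192 = 384
  d = 9: d(9) · σ(423/9) = 3 · 48 = 144
  d = 47: d(47) · σ(423/47) = 2 · 13 = 26
  d = 141: d(141) · σ(423/141) = 4 · 4 = 16
  d = 423: d(423) · σ(423/423) = 6 · 1 = 6
Summing: (d * σ)(423) = 624 + 384 + 144 + 26 + 16 + 6 = 1200.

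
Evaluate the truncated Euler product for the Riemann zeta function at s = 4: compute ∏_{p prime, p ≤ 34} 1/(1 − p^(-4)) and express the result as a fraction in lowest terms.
∏ = 44480956869217573792253389310087/41097743855049154662236160000000

The primes p ≤ 34 are [2, 3, 5, 7, 11, 13, 17, 19, 23, 29, 31]. For each prime, (1 − 1/p^4)^(-1) = p^4 / (p^4 − 1). The product is (1 − 1/2^4)^(-1), (1 − 1/3^4)^(-1), (1 − 1/5^4)^(-1), (1 − 1/7^4)^(-1), (1 − 1/11^4)^(-1), (1 − 1/13^4)^(-1), (1 − 1/17^4)^(-1), (1 − 1/19^4)^(-1), (1 − 1/23^4)^(-1), (1 − 1/29^4)^(-1), (1 − 1/31^4)^(-1) = ∏ p^4 / (p^4 − 1) = 44480956869217573792253389310087/41097743855049154662236160000000.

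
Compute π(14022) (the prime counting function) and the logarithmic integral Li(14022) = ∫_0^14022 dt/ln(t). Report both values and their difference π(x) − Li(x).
π(14022) = 1654;  Li(14022) ≈ 1674.56;  π(x) − Li(x) ≈ -20.56.

Direct count of primes ≤ 14022 gives π(14022) = 1654. Numerical evaluation of the logarithmic integral gives Li(14022) ≈ 1674.56. The difference π(x) − Li(x) ≈ -20.56 is typically negative for small/moderate x (Li(x) overestimates), though Littlewood's theorem shows this sign changes infinitely often.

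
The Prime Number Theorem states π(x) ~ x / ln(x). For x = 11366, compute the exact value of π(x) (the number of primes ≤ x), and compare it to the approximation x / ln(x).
π(11366) = 1372;  x/ln(x) ≈ 1217.13;  relative error ≈ 11.29%.

Directly count primes up to 11366: π(11366) = 1372. The PNT approximation gives 11366/ln(11366) ≈ 11366/9.33838 ≈ 1217.13. Relative error (π(x) − x/ln(x)) / π(x) ≈ 11.29%; the approximation is known to undercount slightly (Li(x) is a better estimate).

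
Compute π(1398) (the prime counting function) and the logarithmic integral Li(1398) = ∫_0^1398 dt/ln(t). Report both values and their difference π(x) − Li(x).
π(1398) = 221;  Li(1398) ≈ 233.80;  π(x) − Li(x) ≈ -12.80.

Direct count of primes ≤ 1398 gives π(1398) = 221. Numerical evaluation of the logarithmic integral gives Li(1398) ≈ 233.80. The difference π(x) − Li(x) ≈ -12.80 is typically negative for small/moderate x (Li(x) overestimates), though Littlewood's theorem shows this sign changes infinitely often.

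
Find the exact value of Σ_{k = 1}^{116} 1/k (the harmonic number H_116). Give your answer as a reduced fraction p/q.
H_116 = 92723052988307480317436790993517488799788772043569/17379782769567790172972927968296006432665936992320

Direct summation: H_116 = 1 + 1/2 + ... + 1/116. The least common denominator is lcm(1, ..., 116) = 955888052326228459513511038256280353796626534577600; over this denominator the numerator is 955888052326228459513511038256280353796626534577600 + 477944026163114229756755519128140176898313267288800 + 318629350775409486504503679418760117932208844859200 + 238972013081557114878377759564070088449156633644400 + 191177610465245691902702207651256070759325306915520 + 159314675387704743252251839709380058966104422429600 + 136555436046604065644787291179468621970946647796800 + 119486006540778557439188879782035044224578316822200 + 106209783591803162168167893139586705977402948286400 + 95588805232622845951351103825628035379662653457760 + 86898913847838950864864639841480032163329684961600 + 79657337693852371626125919854690029483052211214800 + 73529850178940650731808541404329257984355887275200 + 68277718023302032822393645589734310985473323898400 + 63725870155081897300900735883752023586441768971840 + 59743003270389278719594439891017522112289158411100 + 56228708960366379971383002250369432576272149092800 + 53104891795901581084083946569793352988701474143200 + 50309897490854129448079528329277913357717186030400 + 47794402616311422975675551912814017689831326728880 + 45518478682201355214929097059822873990315549265600 + 43449456923919475432432319920740016081664842480800 + 41560350101140367804935262532881754512896805851200 + 39828668846926185813062959927345014741526105607400 + 38235522093049138380540441530251214151865061383104 + 36764925089470325365904270702164628992177943637600 + 35403261197267720722722631046528901992467649428800 + 34138859011651016411196822794867155492736661949200 + 32961656976766498603914173732975184613676777054400 + 31862935077540948650450367941876011793220884485920 + 30835098462136401919790678653428398509568597889600 + 29871501635194639359797219945508761056144579205550 + 28966304615946316954954879947160010721109894987200 + 28114354480183189985691501125184716288136074546400 + 27311087209320813128957458235893724394189329559360 + 26552445897950790542041973284896676494350737071600 + 25834812225033201608473271304223793345854771204800 + 25154948745427064724039764164638956678858593015200 + 24509950059646883577269513801443085994785295758400 + 23897201308155711487837775956407008844915663364440 + 23314342739664108768622220445275130580405525233600 + 22759239341100677607464548529911436995157774632800 + 22229954705261126965430489261773961716200617083200 + 21724728461959737716216159960370008040832421240400 + 21241956718360632433633578627917341195480589657280 + 20780175050570183902467631266440877256448402925600 + 20338043666515499138585341239495326676523968820800 + 19914334423463092906531479963672507370763052803700 + 19507919435229152234969613025638374567278092542400 + 19117761046524569190270220765125607075932530691552 + 18742902986788793323794334083456477525424049697600 + 18382462544735162682952135351082314496088971818800 + 18035623628796763387047378080307176486728802539200 + 17701630598633860361361315523264450996233824714400 + 17379782769567790172972927968296006432665936992320 + 17069429505825508205598411397433577746368330974600 + 16769965830284709816026509443092637785905728676800 + 16480828488383249301957086866487592306838388527200 + 16201492412308956940906966750106446674519093806400 + 15931467538770474325225183970938005896610442242960 + 15670295939774237041205098987807874652403713681600 + 15417549231068200959895339326714199254784298944800 + 15172826227400451738309699019940957996771849755200 + 14935750817597319679898609972754380528072289602775 + 14705970035788130146361708280865851596871177455040 + 14483152307973158477477439973580005360554947493600 + 14266985855615350141992702063526572444725769172800 + 14057177240091594992845750562592358144068037273200 + 13853450033713455934978420844293918170965601950400 + 13655543604660406564478729117946862197094664779680 + 13463212004594767035401563919102540194318683585600 + 13276222948975395271020986642448338247175368535800 + 13094356881181211774157685455565484298583925131200 + 12917406112516600804236635652111896672927385602400 + 12745174031016379460180147176750404717288353794368 + 12577474372713532362019882082319478339429296507600 + 12414130549691278694980662834497147451904240708800 + 12254975029823441788634756900721542997392647879200 + 12099848763623145057133051117168105744261095374400 + 11948600654077855743918887978203504422457831682220 + 11801087065755906907574210348842967330822549809600 + 11657171369832054384311110222637565290202762616800 + 11516723522002752524259169135617835587911163067200 + 11379619670550338803732274264955718497578887316400 + 11245741792073275994276600450073886515254429818560 + 11114977352630563482715244630886980858100308541600 + 10987218992255499534638057910991728204558925684800 + 10862364230979868858108079980185004020416210620200 + 10740315194676724264196753238834610716816028478400 + 10620978359180316216816789313958670597740294828640 + 10504264311277235818829791629189893997765126753600 + 10390087525285091951233815633220438628224201462800 + 10278366154045467306596892884476132836522865963200 + 10169021833257749569292670619747663338261984410400 + 10061979498170825889615905665855582671543437206080 + 9957167211731546453265739981836253685381526401850 + 9854516003363179994984649878930725296872438500800 + 9753959717614576117484806512819187283639046271200 + 9655434871982105651651626649053336907036631662400 + 9558880523262284595135110382562803537966265345776 + 9464238141843846133797138992636439146501252817600 + 9371451493394396661897167041728238762712024848800 + 9280466527439111257412728526760003434918704219200 + 9191231272367581341476067675541157248044485909400 + 9103695736440271042985819411964574798063109853120 + 9017811814398381693523689040153588243364401269600 + 8933533199310546350593561105198881811183425556800 + 8850815299316930180680657761632225498116912357200 + 8769615158956224399206523286754865631161711326400 + 8689891384783895086486463984148003216332968496160 + 8611604075011067202824423768074597781951590401600 + 8534714752912754102799205698716788873184165487300 + 8459186303771933270031071135011330564571916235200 + 8384982915142354908013254721546318892952864338400 + 8312070020228073560987052506576350902579361170240 + 8240414244191624650978543433243796153419194263600 = 5099767914356911417459023504643461883988382462396295, so H_116 = 5099767914356911417459023504643461883988382462396295/955888052326228459513511038256280353796626534577600; reducing by gcd(5099767914356911417459023504643461883988382462396295, 955888052326228459513511038256280353796626534577600) = 55 gives 92723052988307480317436790993517488799788772043569/17379782769567790172972927968296006432665936992320 ≈ 5.33511. (The PNT-adjacent estimate ln(116) + γ ≈ 5.33081 matches within O(1/n).)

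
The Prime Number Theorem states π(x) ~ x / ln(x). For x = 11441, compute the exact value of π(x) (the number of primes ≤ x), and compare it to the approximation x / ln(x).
π(11441) = 1379;  x/ln(x) ≈ 1224.30;  relative error ≈ 11.22%.

Directly count primes up to 11441: π(11441) = 1379. The PNT approximation gives 11441/ln(11441) ≈ 11441/9.34496 ≈ 1224.30. Relative error (π(x) − x/ln(x)) / π(x) ≈ 11.22%; the approximation is known to undercount slightly (Li(x) is a better estimate).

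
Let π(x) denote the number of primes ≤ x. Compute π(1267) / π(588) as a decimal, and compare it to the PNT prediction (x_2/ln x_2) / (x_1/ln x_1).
π(1267)/π(588) = 205/107 ≈ 1.9159;  PNT prediction ≈ 1.9232.

π(588) = 107 and π(1267) = 205, so π(1267)/π(588) ≈ 1.9159. The PNT-predicted ratio is (1267/ln(1267)) / (588/ln(588)) ≈ 1.9232. The two agree to within a few percent, as expected.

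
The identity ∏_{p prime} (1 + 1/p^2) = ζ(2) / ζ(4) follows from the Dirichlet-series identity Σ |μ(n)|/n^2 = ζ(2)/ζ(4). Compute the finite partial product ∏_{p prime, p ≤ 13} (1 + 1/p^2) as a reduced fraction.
∏ = 1037000/693693

The primes p ≤ 13 are [2, 3, 5, 7, 11, 13]. For each, (1 + 1/p^2) = (p^2 + 1)/p^2. Multiplying these fractions over p ∈ [2, 3, 5, 7, 11, 13] gives 1037000/693693. (In the limit P → ∞ this tends to ζ(2)/ζ(4).)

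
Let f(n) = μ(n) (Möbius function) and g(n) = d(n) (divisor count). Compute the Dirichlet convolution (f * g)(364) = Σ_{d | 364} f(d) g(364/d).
(μ * d)(364) = 1

Divisors of 364: [1, 2, 4, 7, 13, 14, 26, 28, 52, 91, 182, 364]. For each d | 364:
  d = 1: μ(1) · d(364/1) = 1 · 12 = 12
  d = 2: μ(2) · d(364/2) = -1 · 8 = -8
  d = 4: μ(4) · d(364/4) = 0 · 4 = 0
  d = 7: μ(7) · d(364/7) = -1 · 6 = -6
  d = 13: μ(13) · d(364/13) = -1 · 6 = -6
  d = 14: μ(14) · d(364/14) = 1 · 4 = 4
  d = 26: μ(26) · d(364/26) = 1 · 4 = 4
  d = 28: μ(28) · d(364/28) = 0 · 2 = 0
  d = 52: μ(52) · d(364/52) = 0 · 2 = 0
  d = 91: μ(91) · d(364/91) = 1 · 3 = 3
  d = 182: μ(182) · d(364/182) = -1 · 2 = -2
  d = 364: μ(364) · d(364/364) = 0 · 1 = 0
Summing: (μ * d)(364) = 12 + -8 + 0 + -6 + -6 + 4 + 4 + 0 + 0 + 3 + -2 + 0 = 1.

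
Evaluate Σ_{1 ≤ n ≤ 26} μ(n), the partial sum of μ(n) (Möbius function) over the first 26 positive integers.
Σ_{n ≤ 26} μ(n) = -1

Compute μ(n) for each 1 ≤ n ≤ 26: μ(1) = 1, μ(2) = -1, μ(3) = -1, μ(4) = 0, μ(5) = -1, μ(6) = 1, μ(7) = -1, μ(8) = 0, μ(9) = 0, μ(10) = 1, μ(11) = -1, μ(12) = 0, μ(13) = -1, μ(14) = 1, μ(15) = 1, μ(16) = 0, μ(17) = -1, μ(18) = 0, μ(19) = -1, μ(20) = 0, μ(21) = 1, μ(22) = 1, μ(23) = -1, μ(24) = 0, μ(25) = 0, μ(26) = 1. Summing all 26 values: -1. (Mertens function M(x) = Σ_{n ≤ x} μ(n); on average M(x) should be small (PNT ⟺ M(x) = o(x)).)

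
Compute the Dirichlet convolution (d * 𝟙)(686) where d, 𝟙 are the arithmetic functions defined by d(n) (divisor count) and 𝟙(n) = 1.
(d * 𝟙)(686) = 30

Divisors of 686: [1, 2, 7, 14, 49, 98, 343, 686]. For each d | 686:
  d = 1: d(1) · 𝟙(686/1) = 1 · 1 = 1
  d = 2: d(2) · 𝟙(686/2) = 2 · 1 = 2
  d = 7: d(7) · 𝟙(686/7) = 2 · 1 = 2
  d = 14: d(14) · 𝟙(686/14) = 4 · 1 = 4
  d = 49: d(49) · 𝟙(686/49) = 3 · 1 = 3
  d = 98: d(98) · 𝟙(686/98) = 6 · 1 = 6
  d = 343: d(343) · 𝟙(686/343) = 4 · 1 = 4
  d = 686: d(686) · 𝟙(686/686) = 8 · 1 = 8
Summing: (d * 𝟙)(686) = 1 + 2 + 2 + 4 + 3 + 6 + 4 + 8 = 30.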